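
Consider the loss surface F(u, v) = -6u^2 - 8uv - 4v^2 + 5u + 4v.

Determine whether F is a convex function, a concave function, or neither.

F is quadratic, so its Hessian is the constant matrix H = [[-12, -8], [-8, -8]].
det(H) = 32, tr(H) = -20.
det(H) > 0 and tr(H) < 0, so H is negative definite everywhere: concave.

concave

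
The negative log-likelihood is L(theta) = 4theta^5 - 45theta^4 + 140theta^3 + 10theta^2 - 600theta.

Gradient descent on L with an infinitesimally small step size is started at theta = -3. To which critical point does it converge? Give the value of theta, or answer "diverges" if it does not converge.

L'(theta) = 20(theta - 5)(theta - 3)(theta - 2)(theta + 1), so L'(-3) = 9600.
Gradient descent moves in the -L' direction, i.e. theta is decreasing.
There is no critical point below theta=-3, and L' keeps the same sign, so the iterate runs off to −∞.

diverges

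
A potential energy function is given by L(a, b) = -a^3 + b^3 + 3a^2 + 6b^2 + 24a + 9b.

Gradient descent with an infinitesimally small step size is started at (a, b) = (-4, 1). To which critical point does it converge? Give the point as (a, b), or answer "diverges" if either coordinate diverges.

(-2, -1)

L is separable, so gradient descent decouples: a follows -∂L/∂a, b follows -∂L/∂b.
∂L/∂a = -3(a - 4)(a + 2); at a=-4 this is -48, so a increases.
∂L/∂b = 3(b + 1)(b + 3); at b=1 this is 24, so b decreases.
a converges to its nearest critical value -2 (a local min of the a-part); b converges to -1. The iterate converges to (-2, -1).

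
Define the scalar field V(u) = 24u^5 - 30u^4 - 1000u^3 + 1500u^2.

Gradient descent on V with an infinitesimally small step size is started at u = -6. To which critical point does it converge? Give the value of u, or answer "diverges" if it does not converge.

diverges

V'(u) = 120u(u - 5)(u - 1)(u + 5), so V'(-6) = 55440.
Gradient descent moves in the -V' direction, i.e. u is decreasing.
There is no critical point below u=-6, and V' keeps the same sign, so the iterate runs off to −∞.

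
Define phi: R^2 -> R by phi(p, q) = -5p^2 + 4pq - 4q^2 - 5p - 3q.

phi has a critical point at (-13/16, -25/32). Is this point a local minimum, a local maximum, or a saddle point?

The Hessian of phi is constant: H = [[-10, 4], [4, -8]].
det(H) = (-10)·(-8) − 4² = 64.
det(H) > 0 and tr(H) = -18 < 0, so H is negative definite and the point is a local maximum.

local maximum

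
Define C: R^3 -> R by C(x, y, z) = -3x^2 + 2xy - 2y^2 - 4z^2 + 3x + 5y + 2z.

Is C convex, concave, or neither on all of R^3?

concave

C is quadratic, so its Hessian is the constant matrix H = [[-6, 2, 0], [2, -4, 0], [0, 0, -8]].
Leading principal minors: -6, 20, -160.
Signs alternate −, +, − ⇒ H ≺ 0 ⇒ concave.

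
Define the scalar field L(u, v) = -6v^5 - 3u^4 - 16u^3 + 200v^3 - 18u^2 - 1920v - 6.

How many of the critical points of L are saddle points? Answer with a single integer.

L separates as a function of u plus a function of v, so ∇L=0 decouples.
∂L/∂u = -12u(u + 1)(u + 3) = 0 at u ∈ {-3, -1, 0}; ∂L/∂v = -30(v - 4)(v - 2)(v + 2)(v + 4) = 0 at v ∈ {-4, -2, 2, 4}.
The Hessian is diagonal: diag(L_uu, L_vv). Second derivatives: L_uu(-3)=-72, L_uu(-1)=24, L_uu(0)=-36; L_vv(-4)=2880, L_vv(-2)=-1440, L_vv(2)=1440, L_vv(4)=-2880.
Saddle points occur where the two diagonal entries have opposite signs: (-3, -4), (-3, 2), (-1, -2), (-1, 4), (0, -4), (0, 2). Count: 6.

6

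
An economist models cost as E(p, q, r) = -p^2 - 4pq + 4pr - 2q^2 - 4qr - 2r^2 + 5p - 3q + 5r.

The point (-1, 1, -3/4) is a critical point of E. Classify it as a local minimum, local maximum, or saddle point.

The Hessian is constant: H = [[-2, -4, 4], [-4, -4, -4], [4, -4, -4]].
Leading principal minors: Δ₁ = -2, Δ₂ = -8, Δ₃ = 256.
The minors fit neither the all-positive nor the alternating-sign pattern, so H is indefinite: a saddle point.

saddle point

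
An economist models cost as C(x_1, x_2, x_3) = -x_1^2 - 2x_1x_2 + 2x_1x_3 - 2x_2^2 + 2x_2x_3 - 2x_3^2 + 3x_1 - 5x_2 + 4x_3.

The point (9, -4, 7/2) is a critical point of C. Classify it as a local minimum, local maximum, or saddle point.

local maximum

The Hessian is constant: H = [[-2, -2, 2], [-2, -4, 2], [2, 2, -4]].
Leading principal minors: Δ₁ = -2, Δ₂ = 4, Δ₃ = -8.
The minors alternate sign starting negative (−, +, −), so H is negative definite: a local maximum.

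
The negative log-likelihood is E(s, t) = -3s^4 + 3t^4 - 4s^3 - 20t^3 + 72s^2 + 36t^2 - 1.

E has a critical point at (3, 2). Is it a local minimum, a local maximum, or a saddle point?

local maximum

The mixed partial ∂²E/∂s∂t is 0, so the Hessian at any point is diag(E_ss, E_tt) = diag(12(-3s^2 - 2s + 12), 12(3t^2 - 10t + 6)).
At (3, 2): H = diag(-252, -24).
Both eigenvalues are negative, so H is negative definite: a local maximum.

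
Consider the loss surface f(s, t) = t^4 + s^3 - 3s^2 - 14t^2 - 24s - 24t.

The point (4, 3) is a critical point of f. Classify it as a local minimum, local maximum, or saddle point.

local minimum

The mixed partial ∂²f/∂s∂t is 0, so the Hessian at any point is diag(f_ss, f_tt) = diag(6(s - 1), 4(3t^2 - 7)).
At (4, 3): H = diag(18, 80).
Both eigenvalues are positive, so H is positive definite: a local minimum.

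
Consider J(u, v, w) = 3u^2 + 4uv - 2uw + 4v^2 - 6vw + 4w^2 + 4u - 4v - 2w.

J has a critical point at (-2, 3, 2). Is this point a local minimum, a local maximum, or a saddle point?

local minimum

The Hessian is constant: H = [[6, 4, -2], [4, 8, -6], [-2, -6, 8]].
Leading principal minors: Δ₁ = 6, Δ₂ = 32, Δ₃ = 104.
All leading minors are positive, so H is positive definite: a local minimum.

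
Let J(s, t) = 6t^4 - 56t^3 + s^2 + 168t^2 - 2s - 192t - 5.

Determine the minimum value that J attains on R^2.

J(s,t) separates as P(s) + Q(t) − 5, so its minimum is min P + min Q − 5.
P'(s) = 2s - 2 vanishes at s ∈ {1}; Q'(t) = 24(t - 4)(t - 2)(t - 1) vanishes at t ∈ {1, 2, 4}.
Local minima of P (where P''>0): P(1)=-1. Local minima of Q: Q(1)=-74, Q(4)=-128.
So the global minimum of J is P(1) + Q(4) − 5 = -1 − 128 − 5 = -134, attained at (1, 4).

-134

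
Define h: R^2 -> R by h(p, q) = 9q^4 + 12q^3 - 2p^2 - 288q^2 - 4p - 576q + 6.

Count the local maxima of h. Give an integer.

h separates as a function of p plus a function of q, so ∇h=0 decouples.
∂h/∂p = -4(p + 1) = 0 at p ∈ {-1}; ∂h/∂q = 36(q - 4)(q + 1)(q + 4) = 0 at q ∈ {-4, -1, 4}.
The Hessian is diagonal: diag(h_pp, h_qq). Second derivatives: h_pp(-1)=-4; h_qq(-4)=864, h_qq(-1)=-540, h_qq(4)=1440.
Local maxima occur where both diagonal entries negative: (-1, -1). Count: 1.

1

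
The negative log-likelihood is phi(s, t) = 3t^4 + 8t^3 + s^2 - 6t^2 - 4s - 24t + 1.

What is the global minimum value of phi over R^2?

-22

phi(s,t) separates as P(s) + Q(t) + 1, so its minimum is min P + min Q + 1.
P'(s) = 2s - 4 vanishes at s ∈ {2}; Q'(t) = 12(t - 1)(t + 1)(t + 2) vanishes at t ∈ {-2, -1, 1}.
Local minima of P (where P''>0): P(2)=-4. Local minima of Q: Q(-2)=8, Q(1)=-19.
So the global minimum of phi is P(2) + Q(1) + 1 = -4 − 19 + 1 = -22, attained at (2, 1).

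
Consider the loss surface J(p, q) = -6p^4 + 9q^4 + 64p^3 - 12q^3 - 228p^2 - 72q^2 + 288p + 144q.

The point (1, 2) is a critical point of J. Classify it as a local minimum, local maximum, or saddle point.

saddle point

The mixed partial ∂²J/∂p∂q is 0, so the Hessian at any point is diag(J_pp, J_qq) = diag(24(-3p^2 + 16p - 19), 36(3q^2 - 2q - 4)).
At (1, 2): H = diag(-144, 144).
The eigenvalues have opposite signs, so H is indefinite: a saddle point.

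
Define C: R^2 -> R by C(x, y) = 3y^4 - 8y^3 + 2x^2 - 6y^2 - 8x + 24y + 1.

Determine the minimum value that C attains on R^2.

C(x,y) separates as P(x) + Q(y) + 1, so its minimum is min P + min Q + 1.
P'(x) = 4x - 8 vanishes at x ∈ {2}; Q'(y) = 12(y - 2)(y - 1)(y + 1) vanishes at y ∈ {-1, 1, 2}.
Local minima of P (where P''>0): P(2)=-8. Local minima of Q: Q(-1)=-19, Q(2)=8.
So the global minimum of C is P(2) + Q(-1) + 1 = -8 − 19 + 1 = -26, attained at (2, -1).

-26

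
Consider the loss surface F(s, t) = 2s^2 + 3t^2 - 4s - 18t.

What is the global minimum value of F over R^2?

F(s,t) separates as P(s) + Q(t), so its minimum is min P + min Q.
P'(s) = 4s - 4 vanishes at s ∈ {1}; Q'(t) = 6(t - 3) vanishes at t ∈ {3}.
Local minima of P (where P''>0): P(1)=-2. Local minima of Q: Q(3)=-27.
So the global minimum of F is P(1) + Q(3) = -2 − 27 = -29, attained at (1, 3).

-29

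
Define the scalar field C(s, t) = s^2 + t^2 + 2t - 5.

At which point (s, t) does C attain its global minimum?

C(s,t) separates as P(s) + Q(t) − 5, so its minimum is min P + min Q − 5.
P'(s) = 2s vanishes at s ∈ {0}; Q'(t) = 2(t + 1) vanishes at t ∈ {-1}.
Local minima of P (where P''>0): P(0)=0. Local minima of Q: Q(-1)=-1.
So the global minimum of C is P(0) + Q(-1) − 5 = 0 − 1 − 5 = -6, attained at (0, -1).

(0, -1)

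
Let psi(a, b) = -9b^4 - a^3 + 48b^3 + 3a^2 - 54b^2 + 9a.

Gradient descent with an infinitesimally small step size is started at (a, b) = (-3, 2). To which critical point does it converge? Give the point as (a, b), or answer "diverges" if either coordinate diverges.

(-1, 1)

psi is separable, so gradient descent decouples: a follows -∂psi/∂a, b follows -∂psi/∂b.
∂psi/∂a = -3(a - 3)(a + 1); at a=-3 this is -36, so a increases.
∂psi/∂b = -36b(b - 3)(b - 1); at b=2 this is 72, so b decreases.
a converges to its nearest critical value -1 (a local min of the a-part); b converges to 1. The iterate converges to (-1, 1).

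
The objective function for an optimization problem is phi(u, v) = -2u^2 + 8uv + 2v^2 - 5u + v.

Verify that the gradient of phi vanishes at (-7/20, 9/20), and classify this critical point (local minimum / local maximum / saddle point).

saddle point

∇phi = (-4u + 8v - 5, 8u + 4v + 1); substituting (-7/20, 9/20) gives ∇phi = (0, 0), so (-7/20, 9/20) is indeed a critical point.
The Hessian of phi is constant: H = [[-4, 8], [8, 4]].
det(H) = (-4)·4 − 8² = -80.
Since det(H) < 0, H is indefinite and the critical point is a saddle point.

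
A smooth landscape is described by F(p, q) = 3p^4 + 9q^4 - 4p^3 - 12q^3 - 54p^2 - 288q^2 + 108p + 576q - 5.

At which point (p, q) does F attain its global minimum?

(-3, -4)

F(p,q) separates as A(p) + B(q) − 5, so its minimum is min A + min B − 5.
A'(p) = 12(p - 3)(p - 1)(p + 3) vanishes at p ∈ {-3, 1, 3}; B'(q) = 36(q - 4)(q - 1)(q + 4) vanishes at q ∈ {-4, 1, 4}.
Local minima of A (where A''>0): A(-3)=-459, A(3)=-27. Local minima of B: B(-4)=-3840, B(4)=-768.
So the global minimum of F is A(-3) + B(-4) − 5 = -459 − 3840 − 5 = -4304, attained at (-3, -4).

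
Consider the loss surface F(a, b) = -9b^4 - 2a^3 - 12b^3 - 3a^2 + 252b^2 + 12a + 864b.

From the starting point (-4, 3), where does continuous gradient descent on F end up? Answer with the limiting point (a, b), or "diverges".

(-2, -2)

F is separable, so gradient descent decouples: a follows -∂F/∂a, b follows -∂F/∂b.
∂F/∂a = -6(a - 1)(a + 2); at a=-4 this is -60, so a increases.
∂F/∂b = -36(b - 4)(b + 2)(b + 3); at b=3 this is 1080, so b decreases.
a converges to its nearest critical value -2 (a local min of the a-part); b converges to -2. The iterate converges to (-2, -2).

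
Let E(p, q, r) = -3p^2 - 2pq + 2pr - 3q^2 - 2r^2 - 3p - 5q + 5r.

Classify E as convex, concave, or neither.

E is quadratic, so its Hessian is the constant matrix H = [[-6, -2, 2], [-2, -6, 0], [2, 0, -4]].
Leading principal minors: -6, 32, -104.
Signs alternate −, +, − ⇒ H ≺ 0 ⇒ concave.

concave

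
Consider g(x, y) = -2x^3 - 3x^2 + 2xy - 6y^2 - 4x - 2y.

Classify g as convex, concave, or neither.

The term -2x^3 is cubic, so the Hessian is not constant.
∂²g/∂x² = -12x - 6, which takes both signs as x varies (negative for sufficiently large x). A diagonal entry of the Hessian changing sign means the Hessian is neither positive- nor negative-semidefinite on all of R^2.

neither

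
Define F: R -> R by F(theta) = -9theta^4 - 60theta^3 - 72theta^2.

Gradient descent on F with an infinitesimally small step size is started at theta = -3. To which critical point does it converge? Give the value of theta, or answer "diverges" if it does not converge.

F'(theta) = -36theta(theta + 1)(theta + 4), so F'(-3) = -216.
Gradient descent moves in the -F' direction, i.e. theta is increasing.
The nearest critical point in that direction is theta = -1, where F'' = 108 > 0 (a local minimum). The iterate converges there.

-1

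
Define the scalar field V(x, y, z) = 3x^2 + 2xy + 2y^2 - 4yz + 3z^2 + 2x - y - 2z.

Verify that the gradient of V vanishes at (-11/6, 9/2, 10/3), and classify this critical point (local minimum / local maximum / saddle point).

local minimum

∇V = (6x + 2y + 2, 2x + 4y - 4z - 1, -4y + 6z - 2); substituting (-11/6, 9/2, 10/3) gives ∇V = (0, 0, 0), so (-11/6, 9/2, 10/3) is indeed a critical point.
The Hessian is constant: H = [[6, 2, 0], [2, 4, -4], [0, -4, 6]].
Leading principal minors: Δ₁ = 6, Δ₂ = 20, Δ₃ = 24.
All leading minors are positive, so H is positive definite: a local minimum.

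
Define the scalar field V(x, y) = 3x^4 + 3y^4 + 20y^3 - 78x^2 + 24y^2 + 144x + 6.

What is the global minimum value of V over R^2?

-1178

V(x,y) separates as P(x) + Q(y) + 6, so its minimum is min P + min Q + 6.
P'(x) = 12(x - 3)(x - 1)(x + 4) vanishes at x ∈ {-4, 1, 3}; Q'(y) = 12y(y + 1)(y + 4) vanishes at y ∈ {-4, -1, 0}.
Local minima of P (where P''>0): P(-4)=-1056, P(3)=-27. Local minima of Q: Q(-4)=-128, Q(0)=0.
So the global minimum of V is P(-4) + Q(-4) + 6 = -1056 − 128 + 6 = -1178, attained at (-4, -4).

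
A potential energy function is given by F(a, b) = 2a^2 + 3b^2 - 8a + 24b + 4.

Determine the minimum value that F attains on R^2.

-52

F(a,b) separates as P(a) + Q(b) + 4, so its minimum is min P + min Q + 4.
P'(a) = 4a - 8 vanishes at a ∈ {2}; Q'(b) = 6b + 24 vanishes at b ∈ {-4}.
Local minima of P (where P''>0): P(2)=-8. Local minima of Q: Q(-4)=-48.
So the global minimum of F is P(2) + Q(-4) + 4 = -8 − 48 + 4 = -52, attained at (2, -4).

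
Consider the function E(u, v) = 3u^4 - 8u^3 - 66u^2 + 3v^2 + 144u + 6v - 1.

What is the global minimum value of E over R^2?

-571

E(u,v) separates as P(u) + Q(v) − 1, so its minimum is min P + min Q − 1.
P'(u) = 12(u - 4)(u - 1)(u + 3) vanishes at u ∈ {-3, 1, 4}; Q'(v) = 6v + 6 vanishes at v ∈ {-1}.
Local minima of P (where P''>0): P(-3)=-567, P(4)=-224. Local minima of Q: Q(-1)=-3.
So the global minimum of E is P(-3) + Q(-1) − 1 = -567 − 3 − 1 = -571, attained at (-3, -1).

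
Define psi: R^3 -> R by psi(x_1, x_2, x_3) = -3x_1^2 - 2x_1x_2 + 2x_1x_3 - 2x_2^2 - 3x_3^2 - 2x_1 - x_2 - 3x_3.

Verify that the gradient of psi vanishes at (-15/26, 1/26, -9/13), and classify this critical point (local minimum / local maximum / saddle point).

local maximum

∇psi = (-6x_1 - 2x_2 + 2x_3 - 2, -2x_1 - 4x_2 - 1, 2x_1 - 6x_3 - 3); substituting (-15/26, 1/26, -9/13) gives ∇psi = (0, 0, 0), so (-15/26, 1/26, -9/13) is indeed a critical point.
The Hessian is constant: H = [[-6, -2, 2], [-2, -4, 0], [2, 0, -6]].
Leading principal minors: Δ₁ = -6, Δ₂ = 20, Δ₃ = -104.
The minors alternate sign starting negative (−, +, −), so H is negative definite: a local maximum.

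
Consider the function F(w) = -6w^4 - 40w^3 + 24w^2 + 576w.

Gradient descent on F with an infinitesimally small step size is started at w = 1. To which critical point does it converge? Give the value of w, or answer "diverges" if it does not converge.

F'(w) = -24(w - 2)(w + 3)(w + 4), so F'(1) = 480.
Gradient descent moves in the -F' direction, i.e. w is decreasing.
The nearest critical point in that direction is w = -3, where F'' = 120 > 0 (a local minimum). The iterate converges there.

-3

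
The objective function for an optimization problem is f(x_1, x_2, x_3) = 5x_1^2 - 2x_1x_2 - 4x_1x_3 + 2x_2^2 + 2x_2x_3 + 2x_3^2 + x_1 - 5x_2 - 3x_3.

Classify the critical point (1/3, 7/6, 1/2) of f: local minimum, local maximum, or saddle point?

local minimum

The Hessian is constant: H = [[10, -2, -4], [-2, 4, 2], [-4, 2, 4]].
Leading principal minors: Δ₁ = 10, Δ₂ = 36, Δ₃ = 72.
All leading minors are positive, so H is positive definite: a local minimum.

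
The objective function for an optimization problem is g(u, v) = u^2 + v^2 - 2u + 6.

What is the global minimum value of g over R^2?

g(u,v) separates as P(u) + Q(v) + 6, so its minimum is min P + min Q + 6.
P'(u) = 2u - 2 vanishes at u ∈ {1}; Q'(v) = 2v vanishes at v ∈ {0}.
Local minima of P (where P''>0): P(1)=-1. Local minima of Q: Q(0)=0.
So the global minimum of g is P(1) + Q(0) + 6 = -1 + 0 + 6 = 5, attained at (1, 0).

5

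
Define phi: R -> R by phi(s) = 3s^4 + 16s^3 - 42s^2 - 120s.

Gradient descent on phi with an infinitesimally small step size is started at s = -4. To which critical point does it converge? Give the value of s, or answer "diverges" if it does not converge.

-5

phi'(s) = 12(s - 2)(s + 1)(s + 5), so phi'(-4) = 216.
Gradient descent moves in the -phi' direction, i.e. s is decreasing.
The nearest critical point in that direction is s = -5, where phi'' = 336 > 0 (a local minimum). The iterate converges there.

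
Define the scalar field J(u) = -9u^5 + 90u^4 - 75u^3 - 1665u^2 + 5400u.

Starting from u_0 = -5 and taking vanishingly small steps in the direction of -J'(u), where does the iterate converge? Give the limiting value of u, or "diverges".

J'(u) = -45(u - 5)(u - 4)(u - 2)(u + 3), so J'(-5) = -56700.
Gradient descent moves in the -J' direction, i.e. u is increasing.
The nearest critical point in that direction is u = -3, where J'' = 12600 > 0 (a local minimum). The iterate converges there.

-3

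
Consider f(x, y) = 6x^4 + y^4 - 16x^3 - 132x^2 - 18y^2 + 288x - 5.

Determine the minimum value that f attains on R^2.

-1220

f(x,y) separates as P(x) + Q(y) − 5, so its minimum is min P + min Q − 5.
P'(x) = 24(x - 4)(x - 1)(x + 3) vanishes at x ∈ {-3, 1, 4}; Q'(y) = 4y(y - 3)(y + 3) vanishes at y ∈ {-3, 0, 3}.
Local minima of P (where P''>0): P(-3)=-1134, P(4)=-448. Local minima of Q: Q(-3)=-81, Q(3)=-81.
So the global minimum of f is P(-3) + Q(-3) − 5 = -1134 − 81 − 5 = -1220, attained at (-3, -3).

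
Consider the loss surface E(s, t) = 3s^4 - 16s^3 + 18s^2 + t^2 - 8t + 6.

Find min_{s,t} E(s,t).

E(s,t) separates as P(s) + Q(t) + 6, so its minimum is min P + min Q + 6.
P'(s) = 12s(s - 3)(s - 1) vanishes at s ∈ {0, 1, 3}; Q'(t) = 2(t - 4) vanishes at t ∈ {4}.
Local minima of P (where P''>0): P(0)=0, P(3)=-27. Local minima of Q: Q(4)=-16.
So the global minimum of E is P(3) + Q(4) + 6 = -27 − 16 + 6 = -37, attained at (3, 4).

-37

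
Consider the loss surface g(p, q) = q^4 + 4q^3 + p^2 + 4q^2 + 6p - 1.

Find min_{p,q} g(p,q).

-10

g(p,q) separates as A(p) + B(q) − 1, so its minimum is min A + min B − 1.
A'(p) = 2p + 6 vanishes at p ∈ {-3}; B'(q) = 4q(q + 1)(q + 2) vanishes at q ∈ {-2, -1, 0}.
Local minima of A (where A''>0): A(-3)=-9. Local minima of B: B(-2)=0, B(0)=0.
So the global minimum of g is A(-3) + B(-2) − 1 = -9 + 0 − 1 = -10, attained at (-3, -2).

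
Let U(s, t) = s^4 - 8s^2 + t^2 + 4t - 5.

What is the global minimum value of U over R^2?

-25

U(s,t) separates as P(s) + Q(t) − 5, so its minimum is min P + min Q − 5.
P'(s) = 4s(s - 2)(s + 2) vanishes at s ∈ {-2, 0, 2}; Q'(t) = 2(t + 2) vanishes at t ∈ {-2}.
Local minima of P (where P''>0): P(-2)=-16, P(2)=-16. Local minima of Q: Q(-2)=-4.
So the global minimum of U is P(-2) + Q(-2) − 5 = -16 − 4 − 5 = -25, attained at (-2, -2).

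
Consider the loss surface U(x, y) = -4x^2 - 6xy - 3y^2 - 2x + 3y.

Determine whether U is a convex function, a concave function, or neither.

U is quadratic, so its Hessian is the constant matrix H = [[-8, -6], [-6, -6]].
det(H) = 12, tr(H) = -14.
det(H) > 0 and tr(H) < 0, so H is negative definite everywhere: concave.

concave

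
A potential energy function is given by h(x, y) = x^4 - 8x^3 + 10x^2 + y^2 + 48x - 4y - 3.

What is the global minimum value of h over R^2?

h(x,y) separates as P(x) + Q(y) − 3, so its minimum is min P + min Q − 3.
P'(x) = 4(x - 4)(x - 3)(x + 1) vanishes at x ∈ {-1, 3, 4}; Q'(y) = 2y - 4 vanishes at y ∈ {2}.
Local minima of P (where P''>0): P(-1)=-29, P(4)=96. Local minima of Q: Q(2)=-4.
So the global minimum of h is P(-1) + Q(2) − 3 = -29 − 4 − 3 = -36, attained at (-1, 2).

-36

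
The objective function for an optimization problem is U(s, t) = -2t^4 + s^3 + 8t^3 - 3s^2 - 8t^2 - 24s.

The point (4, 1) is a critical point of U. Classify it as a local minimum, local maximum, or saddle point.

The mixed partial ∂²U/∂s∂t is 0, so the Hessian at any point is diag(U_ss, U_tt) = diag(6(s - 1), 8(-3t^2 + 6t - 2)).
At (4, 1): H = diag(18, 8).
Both eigenvalues are positive, so H is positive definite: a local minimum.

local minimum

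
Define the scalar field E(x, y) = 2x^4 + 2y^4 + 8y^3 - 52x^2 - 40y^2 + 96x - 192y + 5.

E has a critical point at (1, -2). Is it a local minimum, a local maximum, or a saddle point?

local maximum

The mixed partial ∂²E/∂x∂y is 0, so the Hessian at any point is diag(E_xx, E_yy) = diag(8(3x^2 - 13), 8(3y^2 + 6y - 10)).
At (1, -2): H = diag(-80, -80).
Both eigenvalues are negative, so H is negative definite: a local maximum.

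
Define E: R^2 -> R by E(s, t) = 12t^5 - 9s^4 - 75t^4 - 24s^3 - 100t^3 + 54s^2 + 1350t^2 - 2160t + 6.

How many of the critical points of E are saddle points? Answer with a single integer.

6

E separates as a function of s plus a function of t, so ∇E=0 decouples.
∂E/∂s = -36s(s - 1)(s + 3) = 0 at s ∈ {-3, 0, 1}; ∂E/∂t = 60(t - 4)(t - 3)(t - 1)(t + 3) = 0 at t ∈ {-3, 1, 3, 4}.
The Hessian is diagonal: diag(E_ss, E_tt). Second derivatives: E_ss(-3)=-432, E_ss(0)=108, E_ss(1)=-144; E_tt(-3)=-10080, E_tt(1)=1440, E_tt(3)=-720, E_tt(4)=1260.
Saddle points occur where the two diagonal entries have opposite signs: (-3, 1), (-3, 4), (0, -3), (0, 3), (1, 1), (1, 4). Count: 6.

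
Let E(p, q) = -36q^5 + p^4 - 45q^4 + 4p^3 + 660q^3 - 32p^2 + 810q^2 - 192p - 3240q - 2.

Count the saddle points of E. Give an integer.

E separates as a function of p plus a function of q, so ∇E=0 decouples.
∂E/∂p = 4(p - 4)(p + 3)(p + 4) = 0 at p ∈ {-4, -3, 4}; ∂E/∂q = -180(q - 3)(q - 1)(q + 2)(q + 3) = 0 at q ∈ {-3, -2, 1, 3}.
The Hessian is diagonal: diag(E_pp, E_qq). Second derivatives: E_pp(-4)=32, E_pp(-3)=-28, E_pp(4)=224; E_qq(-3)=4320, E_qq(-2)=-2700, E_qq(1)=4320, E_qq(3)=-10800.
Saddle points occur where the two diagonal entries have opposite signs: (-4, -2), (-4, 3), (-3, -3), (-3, 1), (4, -2), (4, 3). Count: 6.

6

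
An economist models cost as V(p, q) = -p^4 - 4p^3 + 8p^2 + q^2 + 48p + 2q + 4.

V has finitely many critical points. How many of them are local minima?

1

V separates as a function of p plus a function of q, so ∇V=0 decouples.
∂V/∂p = -4(p - 2)(p + 2)(p + 3) = 0 at p ∈ {-3, -2, 2}; ∂V/∂q = 2(q + 1) = 0 at q ∈ {-1}.
The Hessian is diagonal: diag(V_pp, V_qq). Second derivatives: V_pp(-3)=-20, V_pp(-2)=16, V_pp(2)=-80; V_qq(-1)=2.
Local minima occur where both diagonal entries positive: (-2, -1). Count: 1.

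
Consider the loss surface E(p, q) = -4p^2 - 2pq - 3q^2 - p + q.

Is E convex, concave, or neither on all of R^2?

concave

E is quadratic, so its Hessian is the constant matrix H = [[-8, -2], [-2, -6]].
det(H) = 44, tr(H) = -14.
det(H) > 0 and tr(H) < 0, so H is negative definite everywhere: concave.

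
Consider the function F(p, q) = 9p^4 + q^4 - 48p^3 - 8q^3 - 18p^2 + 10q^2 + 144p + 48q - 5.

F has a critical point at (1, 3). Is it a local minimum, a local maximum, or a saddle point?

local maximum

The mixed partial ∂²F/∂p∂q is 0, so the Hessian at any point is diag(F_pp, F_qq) = diag(36(3p^2 - 8p - 1), 4(3q^2 - 12q + 5)).
At (1, 3): H = diag(-216, -16).
Both eigenvalues are negative, so H is negative definite: a local maximum.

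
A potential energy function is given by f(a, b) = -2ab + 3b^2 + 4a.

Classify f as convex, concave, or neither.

f is quadratic, so its Hessian is the constant matrix H = [[0, -2], [-2, 6]].
det(H) = -4, tr(H) = 6.
det(H) < 0, so H is indefinite: neither convex nor concave.

neither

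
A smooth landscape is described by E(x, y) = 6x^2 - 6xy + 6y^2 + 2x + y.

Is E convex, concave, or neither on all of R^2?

E is quadratic, so its Hessian is the constant matrix H = [[12, -6], [-6, 12]].
det(H) = 108, tr(H) = 24.
det(H) > 0 and tr(H) > 0, so H is positive definite everywhere: convex.

convex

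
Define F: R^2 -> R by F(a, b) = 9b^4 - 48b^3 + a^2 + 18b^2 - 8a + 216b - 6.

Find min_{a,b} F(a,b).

F(a,b) separates as P(a) + Q(b) − 6, so its minimum is min P + min Q − 6.
P'(a) = 2a - 8 vanishes at a ∈ {4}; Q'(b) = 36(b - 3)(b - 2)(b + 1) vanishes at b ∈ {-1, 2, 3}.
Local minima of P (where P''>0): P(4)=-16. Local minima of Q: Q(-1)=-141, Q(3)=243.
So the global minimum of F is P(4) + Q(-1) − 6 = -16 − 141 − 6 = -163, attained at (4, -1).

-163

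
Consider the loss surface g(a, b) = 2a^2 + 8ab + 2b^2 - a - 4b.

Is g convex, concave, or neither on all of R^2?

g is quadratic, so its Hessian is the constant matrix H = [[4, 8], [8, 4]].
det(H) = -48, tr(H) = 8.
det(H) < 0, so H is indefinite: neither convex nor concave.

neither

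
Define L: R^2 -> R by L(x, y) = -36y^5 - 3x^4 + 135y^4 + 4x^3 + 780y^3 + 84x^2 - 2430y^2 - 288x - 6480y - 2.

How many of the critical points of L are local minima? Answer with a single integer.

2

L separates as a function of x plus a function of y, so ∇L=0 decouples.
∂L/∂x = -12(x - 3)(x - 2)(x + 4) = 0 at x ∈ {-4, 2, 3}; ∂L/∂y = -180(y - 4)(y - 3)(y + 1)(y + 3) = 0 at y ∈ {-3, -1, 3, 4}.
The Hessian is diagonal: diag(L_xx, L_yy). Second derivatives: L_xx(-4)=-504, L_xx(2)=72, L_xx(3)=-84; L_yy(-3)=15120, L_yy(-1)=-7200, L_yy(3)=4320, L_yy(4)=-6300.
Local minima occur where both diagonal entries positive: (2, -3), (2, 3). Count: 2.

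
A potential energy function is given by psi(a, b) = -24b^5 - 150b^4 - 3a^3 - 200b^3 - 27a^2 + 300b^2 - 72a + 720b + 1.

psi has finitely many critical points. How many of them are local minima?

psi separates as a function of a plus a function of b, so ∇psi=0 decouples.
∂psi/∂a = -9(a + 2)(a + 4) = 0 at a ∈ {-4, -2}; ∂psi/∂b = -120(b - 1)(b + 1)(b + 2)(b + 3) = 0 at b ∈ {-3, -2, -1, 1}.
The Hessian is diagonal: diag(psi_aa, psi_bb). Second derivatives: psi_aa(-4)=18, psi_aa(-2)=-18; psi_bb(-3)=960, psi_bb(-2)=-360, psi_bb(-1)=480, psi_bb(1)=-2880.
Local minima occur where both diagonal entries positive: (-4, -3), (-4, -1). Count: 2.

2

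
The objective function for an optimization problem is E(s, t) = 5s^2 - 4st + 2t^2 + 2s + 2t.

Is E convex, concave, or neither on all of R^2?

convex

E is quadratic, so its Hessian is the constant matrix H = [[10, -4], [-4, 4]].
det(H) = 24, tr(H) = 14.
det(H) > 0 and tr(H) > 0, so H is positive definite everywhere: convex.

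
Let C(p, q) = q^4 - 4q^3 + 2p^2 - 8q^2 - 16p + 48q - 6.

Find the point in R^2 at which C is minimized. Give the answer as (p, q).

C(p,q) separates as A(p) + B(q) − 6, so its minimum is min A + min B − 6.
A'(p) = 4p - 16 vanishes at p ∈ {4}; B'(q) = 4(q - 3)(q - 2)(q + 2) vanishes at q ∈ {-2, 2, 3}.
Local minima of A (where A''>0): A(4)=-32. Local minima of B: B(-2)=-80, B(3)=45.
So the global minimum of C is A(4) + B(-2) − 6 = -32 − 80 − 6 = -118, attained at (4, -2).

(4, -2)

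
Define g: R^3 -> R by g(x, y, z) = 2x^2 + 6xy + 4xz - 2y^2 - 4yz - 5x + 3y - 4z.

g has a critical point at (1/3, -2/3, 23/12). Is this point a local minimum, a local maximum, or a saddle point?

The Hessian is constant: H = [[4, 6, 4], [6, -4, -4], [4, -4, 0]].
Leading principal minors: Δ₁ = 4, Δ₂ = -52, Δ₃ = -192.
The minors fit neither the all-positive nor the alternating-sign pattern, so H is indefinite: a saddle point.

saddle point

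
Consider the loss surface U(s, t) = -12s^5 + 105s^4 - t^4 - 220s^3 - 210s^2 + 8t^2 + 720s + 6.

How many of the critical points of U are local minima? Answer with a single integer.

U separates as a function of s plus a function of t, so ∇U=0 decouples.
∂U/∂s = -60(s - 4)(s - 3)(s - 1)(s + 1) = 0 at s ∈ {-1, 1, 3, 4}; ∂U/∂t = -4t(t - 2)(t + 2) = 0 at t ∈ {-2, 0, 2}.
The Hessian is diagonal: diag(U_ss, U_tt). Second derivatives: U_ss(-1)=2400, U_ss(1)=-720, U_ss(3)=480, U_ss(4)=-900; U_tt(-2)=-32, U_tt(0)=16, U_tt(2)=-32.
Local minima occur where both diagonal entries positive: (-1, 0), (3, 0). Count: 2.

2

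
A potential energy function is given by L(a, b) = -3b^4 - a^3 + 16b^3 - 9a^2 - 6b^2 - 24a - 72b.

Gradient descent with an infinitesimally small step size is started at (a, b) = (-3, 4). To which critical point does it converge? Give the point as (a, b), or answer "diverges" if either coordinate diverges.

L is separable, so gradient descent decouples: a follows -∂L/∂a, b follows -∂L/∂b.
∂L/∂a = -3(a + 2)(a + 4); at a=-3 this is 3, so a decreases.
∂L/∂b = -12(b - 3)(b - 2)(b + 1); at b=4 this is -120, so b increases.
The b-coordinate has no critical point in that direction and runs off to infinity.

diverges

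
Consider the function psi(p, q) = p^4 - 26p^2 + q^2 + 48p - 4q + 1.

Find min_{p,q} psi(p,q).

psi(p,q) separates as A(p) + B(q) + 1, so its minimum is min A + min B + 1.
A'(p) = 4(p - 3)(p - 1)(p + 4) vanishes at p ∈ {-4, 1, 3}; B'(q) = 2q - 4 vanishes at q ∈ {2}.
Local minima of A (where A''>0): A(-4)=-352, A(3)=-9. Local minima of B: B(2)=-4.
So the global minimum of psi is A(-4) + B(2) + 1 = -352 − 4 + 1 = -355, attained at (-4, 2).

-355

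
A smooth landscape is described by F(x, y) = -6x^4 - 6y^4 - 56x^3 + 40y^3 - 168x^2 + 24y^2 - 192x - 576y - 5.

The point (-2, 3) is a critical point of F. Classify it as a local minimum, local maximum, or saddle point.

local minimum

The mixed partial ∂²F/∂x∂y is 0, so the Hessian at any point is diag(F_xx, F_yy) = diag(-24(3x^2 + 14x + 14), 24(-3y^2 + 10y + 2)).
At (-2, 3): H = diag(48, 120).
Both eigenvalues are positive, so H is positive definite: a local minimum.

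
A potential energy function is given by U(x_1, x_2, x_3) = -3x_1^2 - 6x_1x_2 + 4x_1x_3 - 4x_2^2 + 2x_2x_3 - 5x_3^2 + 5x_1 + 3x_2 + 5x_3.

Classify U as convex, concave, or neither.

concave

U is quadratic, so its Hessian is the constant matrix H = [[-6, -6, 4], [-6, -8, 2], [4, 2, -10]].
Leading principal minors: -6, 12, -64.
Signs alternate −, +, − ⇒ H ≺ 0 ⇒ concave.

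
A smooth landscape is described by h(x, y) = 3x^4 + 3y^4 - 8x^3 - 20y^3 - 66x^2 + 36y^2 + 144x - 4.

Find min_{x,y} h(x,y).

-571

h(x,y) separates as P(x) + Q(y) − 4, so its minimum is min P + min Q − 4.
P'(x) = 12(x - 4)(x - 1)(x + 3) vanishes at x ∈ {-3, 1, 4}; Q'(y) = 12y(y - 3)(y - 2) vanishes at y ∈ {0, 2, 3}.
Local minima of P (where P''>0): P(-3)=-567, P(4)=-224. Local minima of Q: Q(0)=0, Q(3)=27.
So the global minimum of h is P(-3) + Q(0) − 4 = -567 + 0 − 4 = -571, attained at (-3, 0).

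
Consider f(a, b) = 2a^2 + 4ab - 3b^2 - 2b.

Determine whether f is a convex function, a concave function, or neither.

f is quadratic, so its Hessian is the constant matrix H = [[4, 4], [4, -6]].
det(H) = -40, tr(H) = -2.
det(H) < 0, so H is indefinite: neither convex nor concave.

neither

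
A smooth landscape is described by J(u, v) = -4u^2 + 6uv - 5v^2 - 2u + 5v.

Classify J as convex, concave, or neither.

concave

J is quadratic, so its Hessian is the constant matrix H = [[-8, 6], [6, -10]].
det(H) = 44, tr(H) = -18.
det(H) > 0 and tr(H) < 0, so H is negative definite everywhere: concave.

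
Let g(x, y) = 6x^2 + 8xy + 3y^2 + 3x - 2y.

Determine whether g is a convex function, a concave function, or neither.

g is quadratic, so its Hessian is the constant matrix H = [[12, 8], [8, 6]].
det(H) = 8, tr(H) = 18.
det(H) > 0 and tr(H) > 0, so H is positive definite everywhere: convex.

convex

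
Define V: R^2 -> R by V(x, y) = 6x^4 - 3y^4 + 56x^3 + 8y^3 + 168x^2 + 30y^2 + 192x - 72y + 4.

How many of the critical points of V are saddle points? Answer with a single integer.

V separates as a function of x plus a function of y, so ∇V=0 decouples.
∂V/∂x = 24(x + 1)(x + 2)(x + 4) = 0 at x ∈ {-4, -2, -1}; ∂V/∂y = -12(y - 3)(y - 1)(y + 2) = 0 at y ∈ {-2, 1, 3}.
The Hessian is diagonal: diag(V_xx, V_yy). Second derivatives: V_xx(-4)=144, V_xx(-2)=-48, V_xx(-1)=72; V_yy(-2)=-180, V_yy(1)=72, V_yy(3)=-120.
Saddle points occur where the two diagonal entries have opposite signs: (-4, -2), (-4, 3), (-2, 1), (-1, -2), (-1, 3). Count: 5.

5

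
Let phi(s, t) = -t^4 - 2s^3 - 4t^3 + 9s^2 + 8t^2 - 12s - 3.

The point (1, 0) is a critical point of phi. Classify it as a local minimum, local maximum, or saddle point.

local minimum

The mixed partial ∂²phi/∂s∂t is 0, so the Hessian at any point is diag(phi_ss, phi_tt) = diag(6(-2s + 3), 4(-3t^2 - 6t + 4)).
At (1, 0): H = diag(6, 16).
Both eigenvalues are positive, so H is positive definite: a local minimum.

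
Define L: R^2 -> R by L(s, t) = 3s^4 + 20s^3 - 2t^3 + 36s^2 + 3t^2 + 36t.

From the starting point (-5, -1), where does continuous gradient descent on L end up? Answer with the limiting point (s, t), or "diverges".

(-3, -2)

L is separable, so gradient descent decouples: s follows -∂L/∂s, t follows -∂L/∂t.
∂L/∂s = 12s(s + 2)(s + 3); at s=-5 this is -360, so s increases.
∂L/∂t = -6(t - 3)(t + 2); at t=-1 this is 24, so t decreases.
s converges to its nearest critical value -3 (a local min of the s-part); t converges to -2. The iterate converges to (-3, -2).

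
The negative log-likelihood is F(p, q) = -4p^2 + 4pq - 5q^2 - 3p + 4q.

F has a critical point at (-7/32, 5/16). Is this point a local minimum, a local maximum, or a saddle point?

local maximum

The Hessian of F is constant: H = [[-8, 4], [4, -10]].
det(H) = (-8)·(-10) − 4² = 64.
det(H) > 0 and tr(H) = -18 < 0, so H is negative definite and the point is a local maximum.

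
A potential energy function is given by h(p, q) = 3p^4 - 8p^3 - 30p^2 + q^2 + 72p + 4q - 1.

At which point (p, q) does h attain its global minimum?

(-2, -2)

h(p,q) separates as A(p) + B(q) − 1, so its minimum is min A + min B − 1.
A'(p) = 12(p - 3)(p - 1)(p + 2) vanishes at p ∈ {-2, 1, 3}; B'(q) = 2q + 4 vanishes at q ∈ {-2}.
Local minima of A (where A''>0): A(-2)=-152, A(3)=-27. Local minima of B: B(-2)=-4.
So the global minimum of h is A(-2) + B(-2) − 1 = -152 − 4 − 1 = -157, attained at (-2, -2).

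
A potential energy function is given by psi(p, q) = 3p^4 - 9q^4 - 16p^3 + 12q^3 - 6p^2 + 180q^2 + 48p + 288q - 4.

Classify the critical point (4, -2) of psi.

saddle point

The mixed partial ∂²psi/∂p∂q is 0, so the Hessian at any point is diag(psi_pp, psi_qq) = diag(12(3p^2 - 8p - 1), 36(-3q^2 + 2q + 10)).
At (4, -2): H = diag(180, -216).
The eigenvalues have opposite signs, so H is indefinite: a saddle point.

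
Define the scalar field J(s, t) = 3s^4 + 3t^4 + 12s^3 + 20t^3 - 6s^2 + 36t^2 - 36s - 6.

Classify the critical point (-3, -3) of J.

The mixed partial ∂²J/∂s∂t is 0, so the Hessian at any point is diag(J_ss, J_tt) = diag(12(3s^2 + 6s - 1), 12(3t^2 + 10t + 6)).
At (-3, -3): H = diag(96, 36).
Both eigenvalues are positive, so H is positive definite: a local minimum.

local minimum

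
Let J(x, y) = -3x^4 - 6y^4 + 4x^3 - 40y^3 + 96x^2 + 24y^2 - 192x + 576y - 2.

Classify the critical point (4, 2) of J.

The mixed partial ∂²J/∂x∂y is 0, so the Hessian at any point is diag(J_xx, J_yy) = diag(12(-3x^2 + 2x + 16), 24(-3y^2 - 10y + 2)).
At (4, 2): H = diag(-288, -720).
Both eigenvalues are negative, so H is negative definite: a local maximum.

local maximum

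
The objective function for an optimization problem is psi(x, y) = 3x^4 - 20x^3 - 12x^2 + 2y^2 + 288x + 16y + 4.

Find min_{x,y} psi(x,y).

psi(x,y) separates as P(x) + Q(y) + 4, so its minimum is min P + min Q + 4.
P'(x) = 12(x - 4)(x - 3)(x + 2) vanishes at x ∈ {-2, 3, 4}; Q'(y) = 4y + 16 vanishes at y ∈ {-4}.
Local minima of P (where P''>0): P(-2)=-416, P(4)=448. Local minima of Q: Q(-4)=-32.
So the global minimum of psi is P(-2) + Q(-4) + 4 = -416 − 32 + 4 = -444, attained at (-2, -4).

-444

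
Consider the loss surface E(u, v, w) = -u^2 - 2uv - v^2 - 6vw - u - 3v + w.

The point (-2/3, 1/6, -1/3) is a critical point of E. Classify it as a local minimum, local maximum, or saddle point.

saddle point

The Hessian is constant: H = [[-2, -2, 0], [-2, -2, -6], [0, -6, 0]].
Leading principal minors: Δ₁ = -2, Δ₂ = 0, Δ₃ = 72.
The minors fit neither the all-positive nor the alternating-sign pattern, so H is indefinite: a saddle point.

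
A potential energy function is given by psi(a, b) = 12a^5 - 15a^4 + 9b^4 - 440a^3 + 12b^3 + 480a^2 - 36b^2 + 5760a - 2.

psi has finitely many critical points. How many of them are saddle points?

psi separates as a function of a plus a function of b, so ∇psi=0 decouples.
∂psi/∂a = 60(a - 4)(a - 3)(a + 2)(a + 4) = 0 at a ∈ {-4, -2, 3, 4}; ∂psi/∂b = 36b(b - 1)(b + 2) = 0 at b ∈ {-2, 0, 1}.
The Hessian is diagonal: diag(psi_aa, psi_bb). Second derivatives: psi_aa(-4)=-6720, psi_aa(-2)=3600, psi_aa(3)=-2100, psi_aa(4)=2880; psi_bb(-2)=216, psi_bb(0)=-72, psi_bb(1)=108.
Saddle points occur where the two diagonal entries have opposite signs: (-4, -2), (-4, 1), (-2, 0), (3, -2), (3, 1), (4, 0). Count: 6.

6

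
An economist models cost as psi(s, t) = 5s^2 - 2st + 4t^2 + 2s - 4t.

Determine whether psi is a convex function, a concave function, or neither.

psi is quadratic, so its Hessian is the constant matrix H = [[10, -2], [-2, 8]].
det(H) = 76, tr(H) = 18.
det(H) > 0 and tr(H) > 0, so H is positive definite everywhere: convex.

convex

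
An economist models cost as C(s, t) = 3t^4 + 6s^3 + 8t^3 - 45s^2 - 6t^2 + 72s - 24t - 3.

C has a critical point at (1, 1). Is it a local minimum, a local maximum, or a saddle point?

saddle point

The mixed partial ∂²C/∂s∂t is 0, so the Hessian at any point is diag(C_ss, C_tt) = diag(18(2s - 5), 12(3t^2 + 4t - 1)).
At (1, 1): H = diag(-54, 72).
The eigenvalues have opposite signs, so H is indefinite: a saddle point.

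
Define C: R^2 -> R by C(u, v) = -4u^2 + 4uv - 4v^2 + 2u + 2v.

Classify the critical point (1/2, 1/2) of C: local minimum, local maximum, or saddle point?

The Hessian of C is constant: H = [[-8, 4], [4, -8]].
det(H) = (-8)·(-8) − 4² = 48.
det(H) > 0 and tr(H) = -16 < 0, so H is negative definite and the point is a local maximum.

local maximum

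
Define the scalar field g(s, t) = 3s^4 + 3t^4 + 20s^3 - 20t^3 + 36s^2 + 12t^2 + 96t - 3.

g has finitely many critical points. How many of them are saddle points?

g separates as a function of s plus a function of t, so ∇g=0 decouples.
∂g/∂s = 12s(s + 2)(s + 3) = 0 at s ∈ {-3, -2, 0}; ∂g/∂t = 12(t - 4)(t - 2)(t + 1) = 0 at t ∈ {-1, 2, 4}.
The Hessian is diagonal: diag(g_ss, g_tt). Second derivatives: g_ss(-3)=36, g_ss(-2)=-24, g_ss(0)=72; g_tt(-1)=180, g_tt(2)=-72, g_tt(4)=120.
Saddle points occur where the two diagonal entries have opposite signs: (-3, 2), (-2, -1), (-2, 4), (0, 2). Count: 4.

4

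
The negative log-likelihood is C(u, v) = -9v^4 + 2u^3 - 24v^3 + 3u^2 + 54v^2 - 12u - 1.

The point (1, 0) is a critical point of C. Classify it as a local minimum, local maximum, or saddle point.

The mixed partial ∂²C/∂u∂v is 0, so the Hessian at any point is diag(C_uu, C_vv) = diag(6(2u + 1), 36(-3v^2 - 4v + 3)).
At (1, 0): H = diag(18, 108).
Both eigenvalues are positive, so H is positive definite: a local minimum.

local minimum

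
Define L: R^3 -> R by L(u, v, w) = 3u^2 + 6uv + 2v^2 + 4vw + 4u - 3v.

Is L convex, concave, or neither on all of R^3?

L is quadratic, so its Hessian is the constant matrix H = [[6, 6, 0], [6, 4, 4], [0, 4, 0]].
Leading principal minors: 6, -12, -96.
Neither pattern holds ⇒ H is indefinite ⇒ neither convex nor concave.

neither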